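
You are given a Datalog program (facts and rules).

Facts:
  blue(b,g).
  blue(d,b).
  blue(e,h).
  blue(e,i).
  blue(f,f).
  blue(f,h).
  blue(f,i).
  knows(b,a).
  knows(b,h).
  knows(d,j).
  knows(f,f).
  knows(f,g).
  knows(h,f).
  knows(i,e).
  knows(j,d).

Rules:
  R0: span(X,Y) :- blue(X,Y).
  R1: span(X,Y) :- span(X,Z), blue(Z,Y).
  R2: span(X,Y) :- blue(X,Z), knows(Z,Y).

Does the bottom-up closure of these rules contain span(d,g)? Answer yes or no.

yes

round 1: derive span(b,g) via R0 from blue(b,g)
round 1: derive span(d,b) via R0 from blue(d,b)
round 1: derive span(e,h) via R0 from blue(e,h)
round 1: derive span(e,i) via R0 from blue(e,i)
round 1: derive span(f,f) via R0 from blue(f,f)
round 1: derive span(f,h) via R0 from blue(f,h)
round 1: derive span(f,i) via R0 from blue(f,i)
round 1: derive span(d,a) via R2 from blue(d,b), knows(b,a)
round 1: derive span(d,h) via R2 from blue(d,b), knows(b,h)
round 1: derive span(e,e) via R2 from blue(e,i), knows(i,e)
round 1: derive span(e,f) via R2 from blue(e,h), knows(h,f)
round 1: derive span(f,e) via R2 from blue(f,i), knows(i,e)
round 1: derive span(f,g) via R2 from blue(f,f), knows(f,g)
round 2: derive span(d,g) via R1 from span(d,b), blue(b,g)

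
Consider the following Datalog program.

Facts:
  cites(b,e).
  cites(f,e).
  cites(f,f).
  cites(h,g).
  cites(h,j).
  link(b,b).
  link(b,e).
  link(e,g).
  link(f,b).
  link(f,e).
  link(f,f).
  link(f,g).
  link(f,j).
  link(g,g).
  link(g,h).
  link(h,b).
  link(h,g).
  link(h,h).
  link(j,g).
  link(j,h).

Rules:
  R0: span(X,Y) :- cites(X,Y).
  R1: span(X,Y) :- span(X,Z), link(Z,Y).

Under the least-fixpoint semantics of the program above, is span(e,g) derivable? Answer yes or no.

round 1: derive span(b,e) via R0 from cites(b,e)
round 1: derive span(f,e) via R0 from cites(f,e)
round 1: derive span(f,f) via R0 from cites(f,f)
round 1: derive span(h,g) via R0 from cites(h,g)
round 1: derive span(h,j) via R0 from cites(h,j)
round 2: derive span(b,g) via R1 from span(b,e), link(e,g)
round 2: derive span(f,b) via R1 from span(f,f), link(f,b)
round 2: derive span(f,g) via R1 from span(f,e), link(e,g)
round 2: derive span(f,j) via R1 from span(f,f), link(f,j)
round 2: derive span(h,h) via R1 from span(h,g), link(g,h)
round 3: derive span(b,h) via R1 from span(b,g), link(g,h)
round 3: derive span(f,h) via R1 from span(f,g), link(g,h)
round 3: derive span(h,b) via R1 from span(h,h), link(h,b)
round 4: derive span(b,b) via R1 from span(b,h), link(h,b)
round 4: derive span(h,e) via R1 from span(h,b), link(b,e)

no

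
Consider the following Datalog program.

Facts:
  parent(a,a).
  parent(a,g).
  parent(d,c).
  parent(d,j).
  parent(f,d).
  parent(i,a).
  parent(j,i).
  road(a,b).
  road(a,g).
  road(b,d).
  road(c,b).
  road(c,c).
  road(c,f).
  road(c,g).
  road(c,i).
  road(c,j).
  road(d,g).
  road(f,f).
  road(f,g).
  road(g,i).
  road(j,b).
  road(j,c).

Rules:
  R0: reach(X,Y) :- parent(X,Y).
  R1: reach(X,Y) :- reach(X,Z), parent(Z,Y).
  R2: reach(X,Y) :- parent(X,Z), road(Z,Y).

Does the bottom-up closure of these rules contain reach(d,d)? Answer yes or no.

round 1: derive reach(a,a) via R0 from parent(a,a)
round 1: derive reach(a,g) via R0 from parent(a,g)
round 1: derive reach(d,c) via R0 from parent(d,c)
round 1: derive reach(d,j) via R0 from parent(d,j)
round 1: derive reach(f,d) via R0 from parent(f,d)
round 1: derive reach(i,a) via R0 from parent(i,a)
round 1: derive reach(j,i) via R0 from parent(j,i)
round 1: derive reach(a,b) via R2 from parent(a,a), road(a,b)
round 1: derive reach(a,i) via R2 from parent(a,g), road(g,i)
round 1: derive reach(d,b) via R2 from parent(d,c), road(c,b)
round 1: derive reach(d,f) via R2 from parent(d,c), road(c,f)
round 1: derive reach(d,g) via R2 from parent(d,c), road(c,g)
round 1: derive reach(d,i) via R2 from parent(d,c), road(c,i)
round 1: derive reach(f,g) via R2 from parent(f,d), road(d,g)
round 1: derive reach(i,b) via R2 from parent(i,a), road(a,b)
round 1: derive reach(i,g) via R2 from parent(i,a), road(a,g)
round 2: derive reach(d,a) via R1 from reach(d,i), parent(i,a)
round 2: derive reach(d,d) via R1 from reach(d,f), parent(f,d)
round 2: derive reach(f,c) via R1 from reach(f,d), parent(d,c)
round 2: derive reach(f,j) via R1 from reach(f,d), parent(d,j)
round 2: derive reach(j,a) via R1 from reach(j,i), parent(i,a)
round 3: derive reach(f,i) via R1 from reach(f,j), parent(j,i)
round 3: derive reach(j,g) via R1 from reach(j,a), parent(a,g)
round 4: derive reach(f,a) via R1 from reach(f,i), parent(i,a)

yes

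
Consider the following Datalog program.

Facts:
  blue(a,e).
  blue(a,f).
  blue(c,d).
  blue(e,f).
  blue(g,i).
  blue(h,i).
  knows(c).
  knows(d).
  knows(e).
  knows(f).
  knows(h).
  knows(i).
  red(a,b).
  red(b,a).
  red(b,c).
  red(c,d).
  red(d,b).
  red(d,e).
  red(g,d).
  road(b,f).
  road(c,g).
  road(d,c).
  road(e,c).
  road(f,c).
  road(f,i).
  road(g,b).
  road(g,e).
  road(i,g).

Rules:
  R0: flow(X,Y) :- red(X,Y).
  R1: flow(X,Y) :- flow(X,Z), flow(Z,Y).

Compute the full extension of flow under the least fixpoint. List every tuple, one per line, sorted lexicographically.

round 1: derive flow(a,b) via R0 from red(a,b)
round 1: derive flow(b,a) via R0 from red(b,a)
round 1: derive flow(b,c) via R0 from red(b,c)
round 1: derive flow(c,d) via R0 from red(c,d)
round 1: derive flow(d,b) via R0 from red(d,b)
round 1: derive flow(d,e) via R0 from red(d,e)
round 1: derive flow(g,d) via R0 from red(g,d)
round 2: derive flow(a,a) via R1 from flow(a,b), flow(b,a)
round 2: derive flow(a,c) via R1 from flow(a,b), flow(b,c)
round 2: derive flow(b,b) via R1 from flow(b,a), flow(a,b)
round 2: derive flow(b,d) via R1 from flow(b,c), flow(c,d)
round 2: derive flow(c,b) via R1 from flow(c,d), flow(d,b)
round 2: derive flow(c,e) via R1 from flow(c,d), flow(d,e)
round 2: derive flow(d,a) via R1 from flow(d,b), flow(b,a)
round 2: derive flow(d,c) via R1 from flow(d,b), flow(b,c)
round 2: derive flow(g,b) via R1 from flow(g,d), flow(d,b)
round 2: derive flow(g,e) via R1 from flow(g,d), flow(d,e)
round 3: derive flow(a,d) via R1 from flow(a,b), flow(b,d)
round 3: derive flow(a,e) via R1 from flow(a,c), flow(c,e)
round 3: derive flow(b,e) via R1 from flow(b,c), flow(c,e)
round 3: derive flow(c,a) via R1 from flow(c,b), flow(b,a)
round 3: derive flow(c,c) via R1 from flow(c,b), flow(b,c)
round 3: derive flow(d,d) via R1 from flow(d,b), flow(b,d)
round 3: derive flow(g,a) via R1 from flow(g,b), flow(b,a)
round 3: derive flow(g,c) via R1 from flow(g,b), flow(b,c)

flow(a,a)
flow(a,b)
flow(a,c)
flow(a,d)
flow(a,e)
flow(b,a)
flow(b,b)
flow(b,c)
flow(b,d)
flow(b,e)
flow(c,a)
flow(c,b)
flow(c,c)
flow(c,d)
flow(c,e)
flow(d,a)
flow(d,b)
flow(d,c)
flow(d,d)
flow(d,e)
flow(g,a)
flow(g,b)
flow(g,c)
flow(g,d)
flow(g,e)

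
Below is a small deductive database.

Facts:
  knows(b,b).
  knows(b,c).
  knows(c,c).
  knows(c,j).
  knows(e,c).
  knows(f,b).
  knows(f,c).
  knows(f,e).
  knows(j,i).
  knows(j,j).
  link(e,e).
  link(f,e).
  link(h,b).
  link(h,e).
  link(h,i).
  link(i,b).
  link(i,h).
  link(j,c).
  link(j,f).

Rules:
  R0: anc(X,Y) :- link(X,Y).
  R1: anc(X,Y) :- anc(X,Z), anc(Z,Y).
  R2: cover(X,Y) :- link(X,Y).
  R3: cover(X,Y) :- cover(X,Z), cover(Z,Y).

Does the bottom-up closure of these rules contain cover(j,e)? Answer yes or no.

round 1: derive cover(e,e) via R2 from link(e,e)
round 1: derive cover(f,e) via R2 from link(f,e)
round 1: derive cover(h,b) via R2 from link(h,b)
round 1: derive cover(h,e) via R2 from link(h,e)
round 1: derive cover(h,i) via R2 from link(h,i)
round 1: derive cover(i,b) via R2 from link(i,b)
round 1: derive cover(i,h) via R2 from link(i,h)
round 1: derive cover(j,c) via R2 from link(j,c)
round 1: derive cover(j,f) via R2 from link(j,f)
round 2: derive cover(h,h) via R3 from cover(h,i), cover(i,h)
round 2: derive cover(i,e) via R3 from cover(i,h), cover(h,e)
round 2: derive cover(i,i) via R3 from cover(i,h), cover(h,i)
round 2: derive cover(j,e) via R3 from cover(j,f), cover(f,e)

yes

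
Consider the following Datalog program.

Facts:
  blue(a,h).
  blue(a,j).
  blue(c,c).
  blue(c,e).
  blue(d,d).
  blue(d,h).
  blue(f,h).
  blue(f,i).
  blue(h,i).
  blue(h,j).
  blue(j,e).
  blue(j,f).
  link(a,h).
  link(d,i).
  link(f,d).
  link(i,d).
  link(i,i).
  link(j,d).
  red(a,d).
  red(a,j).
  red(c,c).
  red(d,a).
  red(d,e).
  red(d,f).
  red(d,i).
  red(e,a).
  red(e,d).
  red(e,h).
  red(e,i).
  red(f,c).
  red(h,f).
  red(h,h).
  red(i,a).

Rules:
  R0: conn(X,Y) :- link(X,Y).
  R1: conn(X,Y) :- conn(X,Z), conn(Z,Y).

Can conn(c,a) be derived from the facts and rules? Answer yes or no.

no

round 1: derive conn(a,h) via R0 from link(a,h)
round 1: derive conn(d,i) via R0 from link(d,i)
round 1: derive conn(f,d) via R0 from link(f,d)
round 1: derive conn(i,d) via R0 from link(i,d)
round 1: derive conn(i,i) via R0 from link(i,i)
round 1: derive conn(j,d) via R0 from link(j,d)
round 2: derive conn(d,d) via R1 from conn(d,i), conn(i,d)
round 2: derive conn(f,i) via R1 from conn(f,d), conn(d,i)
round 2: derive conn(j,i) via R1 from conn(j,d), conn(d,i)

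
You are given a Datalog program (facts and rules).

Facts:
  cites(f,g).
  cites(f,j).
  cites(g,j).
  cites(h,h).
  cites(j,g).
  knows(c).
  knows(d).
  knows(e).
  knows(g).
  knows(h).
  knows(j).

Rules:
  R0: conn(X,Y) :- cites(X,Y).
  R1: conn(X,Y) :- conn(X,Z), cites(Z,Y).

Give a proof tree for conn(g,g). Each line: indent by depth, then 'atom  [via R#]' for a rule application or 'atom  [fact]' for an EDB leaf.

conn(g,g)  [via R1]
  conn(g,j)  [via R0]
    cites(g,j)  [fact]
  cites(j,g)  [fact]

round 1: derive conn(f,g) via R0 from cites(f,g)
round 1: derive conn(f,j) via R0 from cites(f,j)
round 1: derive conn(g,j) via R0 from cites(g,j)
round 1: derive conn(h,h) via R0 from cites(h,h)
round 1: derive conn(j,g) via R0 from cites(j,g)
round 2: derive conn(g,g) via R1 from conn(g,j), cites(j,g)
round 2: derive conn(j,j) via R1 from conn(j,g), cites(g,j)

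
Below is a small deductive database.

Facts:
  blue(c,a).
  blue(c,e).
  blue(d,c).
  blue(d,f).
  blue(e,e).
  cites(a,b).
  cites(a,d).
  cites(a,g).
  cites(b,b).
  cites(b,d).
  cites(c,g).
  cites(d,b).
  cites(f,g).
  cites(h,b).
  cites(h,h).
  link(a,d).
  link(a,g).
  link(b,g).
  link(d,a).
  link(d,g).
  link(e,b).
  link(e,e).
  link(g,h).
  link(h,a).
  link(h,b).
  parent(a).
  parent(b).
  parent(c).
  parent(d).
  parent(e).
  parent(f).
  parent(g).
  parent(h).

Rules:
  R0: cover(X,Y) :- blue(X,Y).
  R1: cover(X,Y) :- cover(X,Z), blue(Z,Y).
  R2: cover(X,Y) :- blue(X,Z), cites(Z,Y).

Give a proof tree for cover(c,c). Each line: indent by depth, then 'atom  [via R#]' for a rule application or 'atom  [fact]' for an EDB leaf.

cover(c,c)  [via R1]
  cover(c,d)  [via R2]
    blue(c,a)  [fact]
    cites(a,d)  [fact]
  blue(d,c)  [fact]

round 1: derive cover(c,a) via R0 from blue(c,a)
round 1: derive cover(c,e) via R0 from blue(c,e)
round 1: derive cover(d,c) via R0 from blue(d,c)
round 1: derive cover(d,f) via R0 from blue(d,f)
round 1: derive cover(e,e) via R0 from blue(e,e)
round 1: derive cover(c,b) via R2 from blue(c,a), cites(a,b)
round 1: derive cover(c,d) via R2 from blue(c,a), cites(a,d)
round 1: derive cover(c,g) via R2 from blue(c,a), cites(a,g)
round 1: derive cover(d,g) via R2 from blue(d,c), cites(c,g)
round 2: derive cover(c,c) via R1 from cover(c,d), blue(d,c)
round 2: derive cover(c,f) via R1 from cover(c,d), blue(d,f)
round 2: derive cover(d,a) via R1 from cover(d,c), blue(c,a)
round 2: derive cover(d,e) via R1 from cover(d,c), blue(c,e)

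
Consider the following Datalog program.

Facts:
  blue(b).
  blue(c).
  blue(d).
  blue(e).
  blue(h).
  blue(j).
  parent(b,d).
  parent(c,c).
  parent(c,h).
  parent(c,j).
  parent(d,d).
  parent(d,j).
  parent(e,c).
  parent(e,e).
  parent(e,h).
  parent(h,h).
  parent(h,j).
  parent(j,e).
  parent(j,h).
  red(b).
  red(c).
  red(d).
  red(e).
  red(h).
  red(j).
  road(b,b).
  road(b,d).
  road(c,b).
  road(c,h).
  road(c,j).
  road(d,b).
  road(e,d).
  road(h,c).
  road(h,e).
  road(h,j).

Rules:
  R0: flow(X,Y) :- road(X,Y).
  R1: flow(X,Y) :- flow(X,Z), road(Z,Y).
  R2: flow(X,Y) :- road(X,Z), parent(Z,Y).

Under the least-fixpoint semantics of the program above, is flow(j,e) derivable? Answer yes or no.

no

round 1: derive flow(b,b) via R0 from road(b,b)
round 1: derive flow(b,d) via R0 from road(b,d)
round 1: derive flow(c,b) via R0 from road(c,b)
round 1: derive flow(c,h) via R0 from road(c,h)
round 1: derive flow(c,j) via R0 from road(c,j)
round 1: derive flow(d,b) via R0 from road(d,b)
round 1: derive flow(e,d) via R0 from road(e,d)
round 1: derive flow(h,c) via R0 from road(h,c)
round 1: derive flow(h,e) via R0 from road(h,e)
round 1: derive flow(h,j) via R0 from road(h,j)
round 1: derive flow(b,j) via R2 from road(b,d), parent(d,j)
round 1: derive flow(c,d) via R2 from road(c,b), parent(b,d)
round 1: derive flow(c,e) via R2 from road(c,j), parent(j,e)
round 1: derive flow(d,d) via R2 from road(d,b), parent(b,d)
round 1: derive flow(e,j) via R2 from road(e,d), parent(d,j)
round 1: derive flow(h,h) via R2 from road(h,c), parent(c,h)
round 2: derive flow(c,c) via R1 from flow(c,h), road(h,c)
round 2: derive flow(e,b) via R1 from flow(e,d), road(d,b)
round 2: derive flow(h,b) via R1 from flow(h,c), road(c,b)
round 2: derive flow(h,d) via R1 from flow(h,e), road(e,d)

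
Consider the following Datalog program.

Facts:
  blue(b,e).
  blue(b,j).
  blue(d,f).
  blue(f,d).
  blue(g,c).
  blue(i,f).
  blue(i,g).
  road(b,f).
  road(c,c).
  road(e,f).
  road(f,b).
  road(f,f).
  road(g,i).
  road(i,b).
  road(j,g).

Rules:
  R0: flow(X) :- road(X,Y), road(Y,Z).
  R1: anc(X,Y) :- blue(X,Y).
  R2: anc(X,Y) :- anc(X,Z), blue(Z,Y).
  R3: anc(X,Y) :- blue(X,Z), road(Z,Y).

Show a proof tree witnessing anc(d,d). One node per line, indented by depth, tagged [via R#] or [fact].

anc(d,d)  [via R2]
  anc(d,f)  [via R1]
    blue(d,f)  [fact]
  blue(f,d)  [fact]

round 1: derive anc(b,e) via R1 from blue(b,e)
round 1: derive anc(b,j) via R1 from blue(b,j)
round 1: derive anc(d,f) via R1 from blue(d,f)
round 1: derive anc(f,d) via R1 from blue(f,d)
round 1: derive anc(g,c) via R1 from blue(g,c)
round 1: derive anc(i,f) via R1 from blue(i,f)
round 1: derive anc(i,g) via R1 from blue(i,g)
round 1: derive anc(b,f) via R3 from blue(b,e), road(e,f)
round 1: derive anc(b,g) via R3 from blue(b,j), road(j,g)
round 1: derive anc(d,b) via R3 from blue(d,f), road(f,b)
round 1: derive anc(i,b) via R3 from blue(i,f), road(f,b)
round 1: derive anc(i,i) via R3 from blue(i,g), road(g,i)
round 2: derive anc(b,c) via R2 from anc(b,g), blue(g,c)
round 2: derive anc(b,d) via R2 from anc(b,f), blue(f,d)
round 2: derive anc(d,d) via R2 from anc(d,f), blue(f,d)
round 2: derive anc(d,e) via R2 from anc(d,b), blue(b,e)
round 2: derive anc(d,j) via R2 from anc(d,b), blue(b,j)
round 2: derive anc(f,f) via R2 from anc(f,d), blue(d,f)
round 2: derive anc(i,c) via R2 from anc(i,g), blue(g,c)
round 2: derive anc(i,d) via R2 from anc(i,f), blue(f,d)
round 2: derive anc(i,e) via R2 from anc(i,b), blue(b,e)
round 2: derive anc(i,j) via R2 from anc(i,b), blue(b,j)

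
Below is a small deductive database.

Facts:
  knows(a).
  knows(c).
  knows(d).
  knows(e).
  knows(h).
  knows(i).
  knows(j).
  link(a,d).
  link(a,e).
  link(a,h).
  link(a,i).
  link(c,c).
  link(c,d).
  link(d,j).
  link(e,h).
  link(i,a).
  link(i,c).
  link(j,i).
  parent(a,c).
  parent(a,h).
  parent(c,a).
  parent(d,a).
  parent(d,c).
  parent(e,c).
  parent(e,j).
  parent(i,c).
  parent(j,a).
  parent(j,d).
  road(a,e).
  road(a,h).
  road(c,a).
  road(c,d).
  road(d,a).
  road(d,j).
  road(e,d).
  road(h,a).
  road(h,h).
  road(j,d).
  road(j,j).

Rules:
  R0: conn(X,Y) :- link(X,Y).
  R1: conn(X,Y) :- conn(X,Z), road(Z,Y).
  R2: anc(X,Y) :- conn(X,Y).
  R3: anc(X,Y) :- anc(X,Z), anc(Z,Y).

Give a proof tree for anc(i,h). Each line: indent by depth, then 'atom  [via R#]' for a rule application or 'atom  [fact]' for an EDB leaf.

round 1: derive conn(a,d) via R0 from link(a,d)
round 1: derive conn(a,e) via R0 from link(a,e)
round 1: derive conn(a,h) via R0 from link(a,h)
round 1: derive conn(a,i) via R0 from link(a,i)
round 1: derive conn(c,c) via R0 from link(c,c)
round 1: derive conn(c,d) via R0 from link(c,d)
round 1: derive conn(d,j) via R0 from link(d,j)
round 1: derive conn(e,h) via R0 from link(e,h)
round 1: derive conn(i,a) via R0 from link(i,a)
round 1: derive conn(i,c) via R0 from link(i,c)
round 1: derive conn(j,i) via R0 from link(j,i)
round 2: derive conn(a,a) via R1 from conn(a,d), road(d,a)
round 2: derive conn(a,j) via R1 from conn(a,d), road(d,j)
round 2: derive conn(c,a) via R1 from conn(c,c), road(c,a)
round 2: derive conn(c,j) via R1 from conn(c,d), road(d,j)
round 2: derive conn(d,d) via R1 from conn(d,j), road(j,d)
round 2: derive conn(e,a) via R1 from conn(e,h), road(h,a)
round 2: derive conn(i,d) via R1 from conn(i,c), road(c,d)
round 2: derive conn(i,e) via R1 from conn(i,a), road(a,e)
round 2: derive conn(i,h) via R1 from conn(i,a), road(a,h)
round 2: derive anc(a,d) via R2 from conn(a,d)
round 2: derive anc(a,e) via R2 from conn(a,e)
round 2: derive anc(a,h) via R2 from conn(a,h)
round 2: derive anc(a,i) via R2 from conn(a,i)
round 2: derive anc(c,c) via R2 from conn(c,c)
round 2: derive anc(c,d) via R2 from conn(c,d)
round 2: derive anc(d,j) via R2 from conn(d,j)
round 2: derive anc(e,h) via R2 from conn(e,h)
round 2: derive anc(i,a) via R2 from conn(i,a)
round 2: derive anc(i,c) via R2 from conn(i,c)
round 2: derive anc(j,i) via R2 from conn(j,i)
round 3: derive conn(c,e) via R1 from conn(c,a), road(a,e)
round 3: derive conn(c,h) via R1 from conn(c,a), road(a,h)
round 3: derive conn(d,a) via R1 from conn(d,d), road(d,a)
round 3: derive conn(e,e) via R1 from conn(e,a), road(a,e)
round 3: derive conn(i,j) via R1 from conn(i,d), road(d,j)
round 3: derive anc(a,a) via R2 from conn(a,a)
round 3: derive anc(a,j) via R2 from conn(a,j)
round 3: derive anc(c,a) via R2 from conn(c,a)
round 3: derive anc(c,j) via R2 from conn(c,j)
round 3: derive anc(d,d) via R2 from conn(d,d)
round 3: derive anc(e,a) via R2 from conn(e,a)
round 3: derive anc(i,d) via R2 from conn(i,d)
round 3: derive anc(i,e) via R2 from conn(i,e)
round 3: derive anc(i,h) via R2 from conn(i,h)
round 3: derive anc(a,c) via R3 from anc(a,i), anc(i,c)
round 3: derive anc(d,i) via R3 from anc(d,j), anc(j,i)
round 3: derive anc(i,i) via R3 from anc(i,a), anc(a,i)
round 3: derive anc(j,a) via R3 from anc(j,i), anc(i,a)
round 3: derive anc(j,c) via R3 from anc(j,i), anc(i,c)
round 4: derive conn(d,e) via R1 from conn(d,a), road(a,e)
round 4: derive conn(d,h) via R1 from conn(d,a), road(a,h)
round 4: derive conn(e,d) via R1 from conn(e,e), road(e,d)
round 4: derive anc(c,e) via R2 from conn(c,e)
round 4: derive anc(c,h) via R2 from conn(c,h)
round 4: derive anc(d,a) via R2 from conn(d,a)
round 4: derive anc(e,e) via R2 from conn(e,e)
round 4: derive anc(i,j) via R2 from conn(i,j)
round 4: derive anc(c,i) via R3 from anc(c,a), anc(a,i)
round 4: derive anc(d,c) via R3 from anc(d,i), anc(i,c)
round 4: derive anc(d,e) via R3 from anc(d,i), anc(i,e)
round 4: derive anc(d,h) via R3 from anc(d,i), anc(i,h)
round 4: derive anc(e,c) via R3 from anc(e,a), anc(a,c)
round 4: derive anc(e,d) via R3 from anc(e,a), anc(a,d)
round 4: derive anc(e,i) via R3 from anc(e,a), anc(a,i)
round 4: derive anc(e,j) via R3 from anc(e,a), anc(a,j)
round 4: derive anc(j,d) via R3 from anc(j,a), anc(a,d)
round 4: derive anc(j,e) via R3 from anc(j,a), anc(a,e)
round 4: derive anc(j,h) via R3 from anc(j,a), anc(a,h)
round 4: derive anc(j,j) via R3 from anc(j,a), anc(a,j)
round 5: derive conn(e,j) via R1 from conn(e,d), road(d,j)

anc(i,h)  [via R2]
  conn(i,h)  [via R1]
    conn(i,a)  [via R0]
      link(i,a)  [fact]
    road(a,h)  [fact]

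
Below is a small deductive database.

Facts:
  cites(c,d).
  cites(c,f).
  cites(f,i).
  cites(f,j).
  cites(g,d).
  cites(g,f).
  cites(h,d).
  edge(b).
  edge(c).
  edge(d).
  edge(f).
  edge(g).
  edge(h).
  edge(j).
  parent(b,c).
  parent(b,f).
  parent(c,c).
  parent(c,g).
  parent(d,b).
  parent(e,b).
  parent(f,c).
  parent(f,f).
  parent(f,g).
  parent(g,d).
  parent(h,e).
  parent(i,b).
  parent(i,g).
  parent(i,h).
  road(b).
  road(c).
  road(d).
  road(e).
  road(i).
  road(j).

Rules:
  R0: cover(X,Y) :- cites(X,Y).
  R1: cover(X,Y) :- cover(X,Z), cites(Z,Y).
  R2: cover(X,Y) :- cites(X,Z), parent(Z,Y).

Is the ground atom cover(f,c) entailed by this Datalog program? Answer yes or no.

no

round 1: derive cover(c,d) via R0 from cites(c,d)
round 1: derive cover(c,f) via R0 from cites(c,f)
round 1: derive cover(f,i) via R0 from cites(f,i)
round 1: derive cover(f,j) via R0 from cites(f,j)
round 1: derive cover(g,d) via R0 from cites(g,d)
round 1: derive cover(g,f) via R0 from cites(g,f)
round 1: derive cover(h,d) via R0 from cites(h,d)
round 1: derive cover(c,b) via R2 from cites(c,d), parent(d,b)
round 1: derive cover(c,c) via R2 from cites(c,f), parent(f,c)
round 1: derive cover(c,g) via R2 from cites(c,f), parent(f,g)
round 1: derive cover(f,b) via R2 from cites(f,i), parent(i,b)
round 1: derive cover(f,g) via R2 from cites(f,i), parent(i,g)
round 1: derive cover(f,h) via R2 from cites(f,i), parent(i,h)
round 1: derive cover(g,b) via R2 from cites(g,d), parent(d,b)
round 1: derive cover(g,c) via R2 from cites(g,f), parent(f,c)
round 1: derive cover(g,g) via R2 from cites(g,f), parent(f,g)
round 1: derive cover(h,b) via R2 from cites(h,d), parent(d,b)
round 2: derive cover(c,i) via R1 from cover(c,f), cites(f,i)
round 2: derive cover(c,j) via R1 from cover(c,f), cites(f,j)
round 2: derive cover(f,d) via R1 from cover(f,g), cites(g,d)
round 2: derive cover(f,f) via R1 from cover(f,g), cites(g,f)
round 2: derive cover(g,i) via R1 from cover(g,f), cites(f,i)
round 2: derive cover(g,j) via R1 from cover(g,f), cites(f,j)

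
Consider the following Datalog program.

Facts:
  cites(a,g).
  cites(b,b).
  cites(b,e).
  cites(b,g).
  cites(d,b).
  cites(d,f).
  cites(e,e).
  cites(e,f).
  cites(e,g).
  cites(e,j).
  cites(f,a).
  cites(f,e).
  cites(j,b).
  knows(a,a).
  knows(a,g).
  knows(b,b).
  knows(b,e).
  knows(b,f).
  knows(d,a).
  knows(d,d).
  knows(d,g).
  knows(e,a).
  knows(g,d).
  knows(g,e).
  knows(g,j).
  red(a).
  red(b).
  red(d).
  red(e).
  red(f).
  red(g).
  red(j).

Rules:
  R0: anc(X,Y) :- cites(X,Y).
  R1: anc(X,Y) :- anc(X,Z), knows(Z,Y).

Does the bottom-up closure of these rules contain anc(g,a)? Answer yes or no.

round 1: derive anc(a,g) via R0 from cites(a,g)
round 1: derive anc(b,b) via R0 from cites(b,b)
round 1: derive anc(b,e) via R0 from cites(b,e)
round 1: derive anc(b,g) via R0 from cites(b,g)
round 1: derive anc(d,b) via R0 from cites(d,b)
round 1: derive anc(d,f) via R0 from cites(d,f)
round 1: derive anc(e,e) via R0 from cites(e,e)
round 1: derive anc(e,f) via R0 from cites(e,f)
round 1: derive anc(e,g) via R0 from cites(e,g)
round 1: derive anc(e,j) via R0 from cites(e,j)
round 1: derive anc(f,a) via R0 from cites(f,a)
round 1: derive anc(f,e) via R0 from cites(f,e)
round 1: derive anc(j,b) via R0 from cites(j,b)
round 2: derive anc(a,d) via R1 from anc(a,g), knows(g,d)
round 2: derive anc(a,e) via R1 from anc(a,g), knows(g,e)
round 2: derive anc(a,j) via R1 from anc(a,g), knows(g,j)
round 2: derive anc(b,a) via R1 from anc(b,e), knows(e,a)
round 2: derive anc(b,d) via R1 from anc(b,g), knows(g,d)
round 2: derive anc(b,f) via R1 from anc(b,b), knows(b,f)
round 2: derive anc(b,j) via R1 from anc(b,g), knows(g,j)
round 2: derive anc(d,e) via R1 from anc(d,b), knows(b,e)
round 2: derive anc(e,a) via R1 from anc(e,e), knows(e,a)
round 2: derive anc(e,d) via R1 from anc(e,g), knows(g,d)
round 2: derive anc(f,g) via R1 from anc(f,a), knows(a,g)
round 2: derive anc(j,e) via R1 from anc(j,b), knows(b,e)
round 2: derive anc(j,f) via R1 from anc(j,b), knows(b,f)
round 3: derive anc(a,a) via R1 from anc(a,d), knows(d,a)
round 3: derive anc(d,a) via R1 from anc(d,e), knows(e,a)
round 3: derive anc(f,d) via R1 from anc(f,g), knows(g,d)
round 3: derive anc(f,j) via R1 from anc(f,g), knows(g,j)
round 3: derive anc(j,a) via R1 from anc(j,e), knows(e,a)
round 4: derive anc(d,g) via R1 from anc(d,a), knows(a,g)
round 4: derive anc(j,g) via R1 from anc(j,a), knows(a,g)
round 5: derive anc(d,d) via R1 from anc(d,g), knows(g,d)
round 5: derive anc(d,j) via R1 from anc(d,g), knows(g,j)
round 5: derive anc(j,d) via R1 from anc(j,g), knows(g,d)
round 5: derive anc(j,j) via R1 from anc(j,g), knows(g,j)

no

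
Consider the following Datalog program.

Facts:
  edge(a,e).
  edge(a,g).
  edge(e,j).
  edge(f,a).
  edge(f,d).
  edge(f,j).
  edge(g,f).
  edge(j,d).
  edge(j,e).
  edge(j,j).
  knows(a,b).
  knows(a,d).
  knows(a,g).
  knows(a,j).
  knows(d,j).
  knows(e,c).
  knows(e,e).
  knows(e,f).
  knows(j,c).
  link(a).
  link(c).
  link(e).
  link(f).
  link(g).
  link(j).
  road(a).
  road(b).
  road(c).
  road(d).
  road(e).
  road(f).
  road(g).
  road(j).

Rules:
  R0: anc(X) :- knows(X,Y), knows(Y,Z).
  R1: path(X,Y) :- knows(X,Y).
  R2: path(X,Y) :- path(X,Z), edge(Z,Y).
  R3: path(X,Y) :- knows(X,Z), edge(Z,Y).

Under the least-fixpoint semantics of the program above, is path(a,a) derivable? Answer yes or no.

yes

round 1: derive path(a,b) via R1 from knows(a,b)
round 1: derive path(a,d) via R1 from knows(a,d)
round 1: derive path(a,g) via R1 from knows(a,g)
round 1: derive path(a,j) via R1 from knows(a,j)
round 1: derive path(d,j) via R1 from knows(d,j)
round 1: derive path(e,c) via R1 from knows(e,c)
round 1: derive path(e,e) via R1 from knows(e,e)
round 1: derive path(e,f) via R1 from knows(e,f)
round 1: derive path(j,c) via R1 from knows(j,c)
round 1: derive path(a,e) via R3 from knows(a,j), edge(j,e)
round 1: derive path(a,f) via R3 from knows(a,g), edge(g,f)
round 1: derive path(d,d) via R3 from knows(d,j), edge(j,d)
round 1: derive path(d,e) via R3 from knows(d,j), edge(j,e)
round 1: derive path(e,a) via R3 from knows(e,f), edge(f,a)
round 1: derive path(e,d) via R3 from knows(e,f), edge(f,d)
round 1: derive path(e,j) via R3 from knows(e,e), edge(e,j)
round 2: derive path(a,a) via R2 from path(a,f), edge(f,a)
round 2: derive path(e,g) via R2 from path(e,a), edge(a,g)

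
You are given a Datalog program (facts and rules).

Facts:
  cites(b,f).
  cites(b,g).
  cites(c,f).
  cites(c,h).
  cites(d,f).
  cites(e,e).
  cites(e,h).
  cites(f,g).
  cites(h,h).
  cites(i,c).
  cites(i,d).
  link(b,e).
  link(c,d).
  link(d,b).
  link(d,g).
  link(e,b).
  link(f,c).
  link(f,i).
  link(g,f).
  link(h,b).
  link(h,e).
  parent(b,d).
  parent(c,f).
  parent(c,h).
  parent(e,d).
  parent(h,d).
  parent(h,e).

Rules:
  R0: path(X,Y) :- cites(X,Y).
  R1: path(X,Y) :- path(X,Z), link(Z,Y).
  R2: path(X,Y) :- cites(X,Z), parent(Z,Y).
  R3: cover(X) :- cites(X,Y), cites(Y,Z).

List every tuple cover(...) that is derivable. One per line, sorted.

cover(b)
cover(c)
cover(d)
cover(e)
cover(h)
cover(i)

round 1: derive cover(b) via R3 from cites(b,f), cites(f,g)
round 1: derive cover(c) via R3 from cites(c,f), cites(f,g)
round 1: derive cover(d) via R3 from cites(d,f), cites(f,g)
round 1: derive cover(e) via R3 from cites(e,e), cites(e,e)
round 1: derive cover(h) via R3 from cites(h,h), cites(h,h)
round 1: derive cover(i) via R3 from cites(i,c), cites(c,f)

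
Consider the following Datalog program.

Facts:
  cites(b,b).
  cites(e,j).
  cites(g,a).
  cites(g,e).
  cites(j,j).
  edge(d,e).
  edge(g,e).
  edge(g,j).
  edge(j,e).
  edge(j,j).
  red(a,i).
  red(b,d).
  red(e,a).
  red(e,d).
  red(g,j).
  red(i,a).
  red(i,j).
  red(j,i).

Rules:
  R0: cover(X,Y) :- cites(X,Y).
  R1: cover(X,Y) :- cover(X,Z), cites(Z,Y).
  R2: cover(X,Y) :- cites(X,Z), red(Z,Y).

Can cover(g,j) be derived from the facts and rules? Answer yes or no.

yes

round 1: derive cover(b,b) via R0 from cites(b,b)
round 1: derive cover(e,j) via R0 from cites(e,j)
round 1: derive cover(g,a) via R0 from cites(g,a)
round 1: derive cover(g,e) via R0 from cites(g,e)
round 1: derive cover(j,j) via R0 from cites(j,j)
round 1: derive cover(b,d) via R2 from cites(b,b), red(b,d)
round 1: derive cover(e,i) via R2 from cites(e,j), red(j,i)
round 1: derive cover(g,d) via R2 from cites(g,e), red(e,d)
round 1: derive cover(g,i) via R2 from cites(g,a), red(a,i)
round 1: derive cover(j,i) via R2 from cites(j,j), red(j,i)
round 2: derive cover(g,j) via R1 from cover(g,e), cites(e,j)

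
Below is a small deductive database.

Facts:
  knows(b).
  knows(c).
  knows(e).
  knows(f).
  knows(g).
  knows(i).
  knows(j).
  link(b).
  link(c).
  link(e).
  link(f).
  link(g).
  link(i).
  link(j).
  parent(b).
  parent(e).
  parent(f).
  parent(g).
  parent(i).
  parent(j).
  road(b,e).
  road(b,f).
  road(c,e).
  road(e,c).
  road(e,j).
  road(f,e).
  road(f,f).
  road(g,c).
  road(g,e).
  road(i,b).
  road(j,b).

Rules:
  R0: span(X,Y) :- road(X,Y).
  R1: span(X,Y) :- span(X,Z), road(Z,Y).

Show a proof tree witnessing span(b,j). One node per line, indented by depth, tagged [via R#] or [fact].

span(b,j)  [via R1]
  span(b,e)  [via R0]
    road(b,e)  [fact]
  road(e,j)  [fact]

round 1: derive span(b,e) via R0 from road(b,e)
round 1: derive span(b,f) via R0 from road(b,f)
round 1: derive span(c,e) via R0 from road(c,e)
round 1: derive span(e,c) via R0 from road(e,c)
round 1: derive span(e,j) via R0 from road(e,j)
round 1: derive span(f,e) via R0 from road(f,e)
round 1: derive span(f,f) via R0 from road(f,f)
round 1: derive span(g,c) via R0 from road(g,c)
round 1: derive span(g,e) via R0 from road(g,e)
round 1: derive span(i,b) via R0 from road(i,b)
round 1: derive span(j,b) via R0 from road(j,b)
round 2: derive span(b,c) via R1 from span(b,e), road(e,c)
round 2: derive span(b,j) via R1 from span(b,e), road(e,j)
round 2: derive span(c,c) via R1 from span(c,e), road(e,c)
round 2: derive span(c,j) via R1 from span(c,e), road(e,j)
round 2: derive span(e,b) via R1 from span(e,j), road(j,b)
round 2: derive span(e,e) via R1 from span(e,c), road(c,e)
round 2: derive span(f,c) via R1 from span(f,e), road(e,c)
round 2: derive span(f,j) via R1 from span(f,e), road(e,j)
round 2: derive span(g,j) via R1 from span(g,e), road(e,j)
round 2: derive span(i,e) via R1 from span(i,b), road(b,e)
round 2: derive span(i,f) via R1 from span(i,b), road(b,f)
round 2: derive span(j,e) via R1 from span(j,b), road(b,e)
round 2: derive span(j,f) via R1 from span(j,b), road(b,f)
round 3: derive span(b,b) via R1 from span(b,j), road(j,b)
round 3: derive span(c,b) via R1 from span(c,j), road(j,b)
round 3: derive span(e,f) via R1 from span(e,b), road(b,f)
round 3: derive span(f,b) via R1 from span(f,j), road(j,b)
round 3: derive span(g,b) via R1 from span(g,j), road(j,b)
round 3: derive span(i,c) via R1 from span(i,e), road(e,c)
round 3: derive span(i,j) via R1 from span(i,e), road(e,j)
round 3: derive span(j,c) via R1 from span(j,e), road(e,c)
round 3: derive span(j,j) via R1 from span(j,e), road(e,j)
round 4: derive span(c,f) via R1 from span(c,b), road(b,f)
round 4: derive span(g,f) via R1 from span(g,b), road(b,f)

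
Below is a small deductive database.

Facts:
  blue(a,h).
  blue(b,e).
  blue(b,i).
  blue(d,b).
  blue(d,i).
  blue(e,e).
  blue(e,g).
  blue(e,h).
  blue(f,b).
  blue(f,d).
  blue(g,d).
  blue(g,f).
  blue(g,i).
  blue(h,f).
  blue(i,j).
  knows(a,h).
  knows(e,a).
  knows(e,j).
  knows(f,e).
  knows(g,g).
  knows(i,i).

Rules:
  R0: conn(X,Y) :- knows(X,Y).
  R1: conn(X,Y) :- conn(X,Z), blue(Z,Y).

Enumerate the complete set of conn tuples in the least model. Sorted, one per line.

conn(a,b)
conn(a,d)
conn(a,e)
conn(a,f)
conn(a,g)
conn(a,h)
conn(a,i)
conn(a,j)
conn(e,a)
conn(e,b)
conn(e,d)
conn(e,e)
conn(e,f)
conn(e,g)
conn(e,h)
conn(e,i)
conn(e,j)
conn(f,b)
conn(f,d)
conn(f,e)
conn(f,f)
conn(f,g)
conn(f,h)
conn(f,i)
conn(f,j)
conn(g,b)
conn(g,d)
conn(g,e)
conn(g,f)
conn(g,g)
conn(g,h)
conn(g,i)
conn(g,j)
conn(i,i)
conn(i,j)

round 1: derive conn(a,h) via R0 from knows(a,h)
round 1: derive conn(e,a) via R0 from knows(e,a)
round 1: derive conn(e,j) via R0 from knows(e,j)
round 1: derive conn(f,e) via R0 from knows(f,e)
round 1: derive conn(g,g) via R0 from knows(g,g)
round 1: derive conn(i,i) via R0 from knows(i,i)
round 2: derive conn(a,f) via R1 from conn(a,h), blue(h,f)
round 2: derive conn(e,h) via R1 from conn(e,a), blue(a,h)
round 2: derive conn(f,g) via R1 from conn(f,e), blue(e,g)
round 2: derive conn(f,h) via R1 from conn(f,e), blue(e,h)
round 2: derive conn(g,d) via R1 from conn(g,g), blue(g,d)
round 2: derive conn(g,f) via R1 from conn(g,g), blue(g,f)
round 2: derive conn(g,i) via R1 from conn(g,g), blue(g,i)
round 2: derive conn(i,j) via R1 from conn(i,i), blue(i,j)
round 3: derive conn(a,b) via R1 from conn(a,f), blue(f,b)
round 3: derive conn(a,d) via R1 from conn(a,f), blue(f,d)
round 3: derive conn(e,f) via R1 from conn(e,h), blue(h,f)
round 3: derive conn(f,d) via R1 from conn(f,g), blue(g,d)
round 3: derive conn(f,f) via R1 from conn(f,g), blue(g,f)
round 3: derive conn(f,i) via R1 from conn(f,g), blue(g,i)
round 3: derive conn(g,b) via R1 from conn(g,d), blue(d,b)
round 3: derive conn(g,j) via R1 from conn(g,i), blue(i,j)
round 4: derive conn(a,e) via R1 from conn(a,b), blue(b,e)
round 4: derive conn(a,i) via R1 from conn(a,b), blue(b,i)
round 4: derive conn(e,b) via R1 from conn(e,f), blue(f,b)
round 4: derive conn(e,d) via R1 from conn(e,f), blue(f,d)
round 4: derive conn(f,b) via R1 from conn(f,d), blue(d,b)
round 4: derive conn(f,j) via R1 from conn(f,i), blue(i,j)
round 4: derive conn(g,e) via R1 from conn(g,b), blue(b,e)
round 5: derive conn(a,g) via R1 from conn(a,e), blue(e,g)
round 5: derive conn(a,j) via R1 from conn(a,i), blue(i,j)
round 5: derive conn(e,e) via R1 from conn(e,b), blue(b,e)
round 5: derive conn(e,i) via R1 from conn(e,b), blue(b,i)
round 5: derive conn(g,h) via R1 from conn(g,e), blue(e,h)
round 6: derive conn(e,g) via R1 from conn(e,e), blue(e,g)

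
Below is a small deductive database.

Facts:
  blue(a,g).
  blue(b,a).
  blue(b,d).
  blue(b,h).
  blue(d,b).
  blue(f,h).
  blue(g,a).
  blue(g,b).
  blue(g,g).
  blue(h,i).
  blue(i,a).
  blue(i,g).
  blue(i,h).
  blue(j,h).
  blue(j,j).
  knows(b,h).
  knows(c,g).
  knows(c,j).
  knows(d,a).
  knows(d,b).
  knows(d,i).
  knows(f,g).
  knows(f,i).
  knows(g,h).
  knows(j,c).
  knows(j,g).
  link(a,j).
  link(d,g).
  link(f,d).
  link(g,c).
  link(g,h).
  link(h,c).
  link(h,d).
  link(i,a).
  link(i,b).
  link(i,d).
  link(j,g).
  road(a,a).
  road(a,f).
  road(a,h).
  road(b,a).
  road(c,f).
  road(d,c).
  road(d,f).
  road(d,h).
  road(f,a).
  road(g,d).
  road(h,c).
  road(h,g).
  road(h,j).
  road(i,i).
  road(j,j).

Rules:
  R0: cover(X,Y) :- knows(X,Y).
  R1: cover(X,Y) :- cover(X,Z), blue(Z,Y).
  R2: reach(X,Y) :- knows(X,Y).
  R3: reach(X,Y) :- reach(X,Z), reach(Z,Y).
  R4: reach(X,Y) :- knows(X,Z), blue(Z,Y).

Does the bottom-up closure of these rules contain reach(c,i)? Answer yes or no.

round 1: derive reach(b,h) via R2 from knows(b,h)
round 1: derive reach(c,g) via R2 from knows(c,g)
round 1: derive reach(c,j) via R2 from knows(c,j)
round 1: derive reach(d,a) via R2 from knows(d,a)
round 1: derive reach(d,b) via R2 from knows(d,b)
round 1: derive reach(d,i) via R2 from knows(d,i)
round 1: derive reach(f,g) via R2 from knows(f,g)
round 1: derive reach(f,i) via R2 from knows(f,i)
round 1: derive reach(g,h) via R2 from knows(g,h)
round 1: derive reach(j,c) via R2 from knows(j,c)
round 1: derive reach(j,g) via R2 from knows(j,g)
round 1: derive reach(b,i) via R4 from knows(b,h), blue(h,i)
round 1: derive reach(c,a) via R4 from knows(c,g), blue(g,a)
round 1: derive reach(c,b) via R4 from knows(c,g), blue(g,b)
round 1: derive reach(c,h) via R4 from knows(c,j), blue(j,h)
round 1: derive reach(d,d) via R4 from knows(d,b), blue(b,d)
round 1: derive reach(d,g) via R4 from knows(d,a), blue(a,g)
round 1: derive reach(d,h) via R4 from knows(d,b), blue(b,h)
round 1: derive reach(f,a) via R4 from knows(f,g), blue(g,a)
round 1: derive reach(f,b) via R4 from knows(f,g), blue(g,b)
round 1: derive reach(f,h) via R4 from knows(f,i), blue(i,h)
round 1: derive reach(g,i) via R4 from knows(g,h), blue(h,i)
round 1: derive reach(j,a) via R4 from knows(j,g), blue(g,a)
round 1: derive reach(j,b) via R4 from knows(j,g), blue(g,b)
round 2: derive reach(c,c) via R3 from reach(c,j), reach(j,c)
round 2: derive reach(c,i) via R3 from reach(c,b), reach(b,i)
round 2: derive reach(j,h) via R3 from reach(j,b), reach(b,h)
round 2: derive reach(j,i) via R3 from reach(j,b), reach(b,i)
round 2: derive reach(j,j) via R3 from reach(j,c), reach(c,j)

yes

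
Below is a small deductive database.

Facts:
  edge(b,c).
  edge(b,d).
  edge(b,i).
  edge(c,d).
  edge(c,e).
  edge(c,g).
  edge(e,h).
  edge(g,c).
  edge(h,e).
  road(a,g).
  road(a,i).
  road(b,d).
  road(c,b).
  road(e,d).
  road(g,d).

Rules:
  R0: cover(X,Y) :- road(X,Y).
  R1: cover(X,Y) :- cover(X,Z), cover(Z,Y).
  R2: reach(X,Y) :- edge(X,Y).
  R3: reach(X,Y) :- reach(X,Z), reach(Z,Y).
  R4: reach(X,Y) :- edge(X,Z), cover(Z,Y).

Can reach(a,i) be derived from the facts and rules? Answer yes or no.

no

round 1: derive cover(a,g) via R0 from road(a,g)
round 1: derive cover(a,i) via R0 from road(a,i)
round 1: derive cover(b,d) via R0 from road(b,d)
round 1: derive cover(c,b) via R0 from road(c,b)
round 1: derive cover(e,d) via R0 from road(e,d)
round 1: derive cover(g,d) via R0 from road(g,d)
round 1: derive reach(b,c) via R2 from edge(b,c)
round 1: derive reach(b,d) via R2 from edge(b,d)
round 1: derive reach(b,i) via R2 from edge(b,i)
round 1: derive reach(c,d) via R2 from edge(c,d)
round 1: derive reach(c,e) via R2 from edge(c,e)
round 1: derive reach(c,g) via R2 from edge(c,g)
round 1: derive reach(e,h) via R2 from edge(e,h)
round 1: derive reach(g,c) via R2 from edge(g,c)
round 1: derive reach(h,e) via R2 from edge(h,e)
round 2: derive cover(a,d) via R1 from cover(a,g), cover(g,d)
round 2: derive cover(c,d) via R1 from cover(c,b), cover(b,d)
round 2: derive reach(b,e) via R3 from reach(b,c), reach(c,e)
round 2: derive reach(b,g) via R3 from reach(b,c), reach(c,g)
round 2: derive reach(c,c) via R3 from reach(c,g), reach(g,c)
round 2: derive reach(c,h) via R3 from reach(c,e), reach(e,h)
round 2: derive reach(e,e) via R3 from reach(e,h), reach(h,e)
round 2: derive reach(g,d) via R3 from reach(g,c), reach(c,d)
round 2: derive reach(g,e) via R3 from reach(g,c), reach(c,e)
round 2: derive reach(g,g) via R3 from reach(g,c), reach(c,g)
round 2: derive reach(h,h) via R3 from reach(h,e), reach(e,h)
round 2: derive reach(b,b) via R4 from edge(b,c), cover(c,b)
round 2: derive reach(g,b) via R4 from edge(g,c), cover(c,b)
round 2: derive reach(h,d) via R4 from edge(h,e), cover(e,d)
round 3: derive reach(b,h) via R3 from reach(b,c), reach(c,h)
round 3: derive reach(c,b) via R3 from reach(c,g), reach(g,b)
round 3: derive reach(e,d) via R3 from reach(e,h), reach(h,d)
round 3: derive reach(g,h) via R3 from reach(g,c), reach(c,h)
round 3: derive reach(g,i) via R3 from reach(g,b), reach(b,i)
round 4: derive reach(c,i) via R3 from reach(c,b), reach(b,i)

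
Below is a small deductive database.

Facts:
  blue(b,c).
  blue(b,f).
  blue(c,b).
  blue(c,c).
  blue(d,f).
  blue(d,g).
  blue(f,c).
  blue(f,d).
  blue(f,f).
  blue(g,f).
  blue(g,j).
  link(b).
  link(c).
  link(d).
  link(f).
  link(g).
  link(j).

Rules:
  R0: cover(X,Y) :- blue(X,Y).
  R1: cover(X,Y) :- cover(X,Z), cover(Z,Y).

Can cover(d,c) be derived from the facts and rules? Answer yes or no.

round 1: derive cover(b,c) via R0 from blue(b,c)
round 1: derive cover(b,f) via R0 from blue(b,f)
round 1: derive cover(c,b) via R0 from blue(c,b)
round 1: derive cover(c,c) via R0 from blue(c,c)
round 1: derive cover(d,f) via R0 from blue(d,f)
round 1: derive cover(d,g) via R0 from blue(d,g)
round 1: derive cover(f,c) via R0 from blue(f,c)
round 1: derive cover(f,d) via R0 from blue(f,d)
round 1: derive cover(f,f) via R0 from blue(f,f)
round 1: derive cover(g,f) via R0 from blue(g,f)
round 1: derive cover(g,j) via R0 from blue(g,j)
round 2: derive cover(b,b) via R1 from cover(b,c), cover(c,b)
round 2: derive cover(b,d) via R1 from cover(b,f), cover(f,d)
round 2: derive cover(c,f) via R1 from cover(c,b), cover(b,f)
round 2: derive cover(d,c) via R1 from cover(d,f), cover(f,c)
round 2: derive cover(d,d) via R1 from cover(d,f), cover(f,d)
round 2: derive cover(d,j) via R1 from cover(d,g), cover(g,j)
round 2: derive cover(f,b) via R1 from cover(f,c), cover(c,b)
round 2: derive cover(f,g) via R1 from cover(f,d), cover(d,g)
round 2: derive cover(g,c) via R1 from cover(g,f), cover(f,c)
round 2: derive cover(g,d) via R1 from cover(g,f), cover(f,d)
round 3: derive cover(b,g) via R1 from cover(b,d), cover(d,g)
round 3: derive cover(b,j) via R1 from cover(b,d), cover(d,j)
round 3: derive cover(c,d) via R1 from cover(c,b), cover(b,d)
round 3: derive cover(c,g) via R1 from cover(c,f), cover(f,g)
round 3: derive cover(d,b) via R1 from cover(d,c), cover(c,b)
round 3: derive cover(f,j) via R1 from cover(f,d), cover(d,j)
round 3: derive cover(g,b) via R1 from cover(g,c), cover(c,b)
round 3: derive cover(g,g) via R1 from cover(g,d), cover(d,g)
round 4: derive cover(c,j) via R1 from cover(c,b), cover(b,j)

yes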